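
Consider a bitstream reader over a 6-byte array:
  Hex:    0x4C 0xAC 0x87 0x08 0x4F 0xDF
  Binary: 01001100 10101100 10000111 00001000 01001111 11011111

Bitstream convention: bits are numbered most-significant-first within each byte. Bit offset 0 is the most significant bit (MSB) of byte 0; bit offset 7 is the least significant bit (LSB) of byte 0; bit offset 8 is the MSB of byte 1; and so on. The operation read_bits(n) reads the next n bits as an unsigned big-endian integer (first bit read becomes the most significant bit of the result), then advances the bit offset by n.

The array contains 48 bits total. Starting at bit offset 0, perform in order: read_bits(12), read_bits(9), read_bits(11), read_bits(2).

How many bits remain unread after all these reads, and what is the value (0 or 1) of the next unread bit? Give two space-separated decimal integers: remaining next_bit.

Read 1: bits[0:12] width=12 -> value=1226 (bin 010011001010); offset now 12 = byte 1 bit 4; 36 bits remain
Read 2: bits[12:21] width=9 -> value=400 (bin 110010000); offset now 21 = byte 2 bit 5; 27 bits remain
Read 3: bits[21:32] width=11 -> value=1800 (bin 11100001000); offset now 32 = byte 4 bit 0; 16 bits remain
Read 4: bits[32:34] width=2 -> value=1 (bin 01); offset now 34 = byte 4 bit 2; 14 bits remain

Answer: 14 0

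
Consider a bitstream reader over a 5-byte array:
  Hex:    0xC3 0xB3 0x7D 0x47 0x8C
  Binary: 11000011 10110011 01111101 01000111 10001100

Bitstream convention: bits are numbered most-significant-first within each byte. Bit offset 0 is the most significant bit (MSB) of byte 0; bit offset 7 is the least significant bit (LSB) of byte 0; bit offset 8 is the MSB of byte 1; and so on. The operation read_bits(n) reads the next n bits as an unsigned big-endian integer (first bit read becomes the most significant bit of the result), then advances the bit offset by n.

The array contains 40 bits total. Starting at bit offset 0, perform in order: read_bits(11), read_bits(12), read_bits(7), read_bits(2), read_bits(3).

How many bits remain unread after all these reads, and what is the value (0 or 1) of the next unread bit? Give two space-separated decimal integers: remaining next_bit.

Read 1: bits[0:11] width=11 -> value=1565 (bin 11000011101); offset now 11 = byte 1 bit 3; 29 bits remain
Read 2: bits[11:23] width=12 -> value=2494 (bin 100110111110); offset now 23 = byte 2 bit 7; 17 bits remain
Read 3: bits[23:30] width=7 -> value=81 (bin 1010001); offset now 30 = byte 3 bit 6; 10 bits remain
Read 4: bits[30:32] width=2 -> value=3 (bin 11); offset now 32 = byte 4 bit 0; 8 bits remain
Read 5: bits[32:35] width=3 -> value=4 (bin 100); offset now 35 = byte 4 bit 3; 5 bits remain

Answer: 5 0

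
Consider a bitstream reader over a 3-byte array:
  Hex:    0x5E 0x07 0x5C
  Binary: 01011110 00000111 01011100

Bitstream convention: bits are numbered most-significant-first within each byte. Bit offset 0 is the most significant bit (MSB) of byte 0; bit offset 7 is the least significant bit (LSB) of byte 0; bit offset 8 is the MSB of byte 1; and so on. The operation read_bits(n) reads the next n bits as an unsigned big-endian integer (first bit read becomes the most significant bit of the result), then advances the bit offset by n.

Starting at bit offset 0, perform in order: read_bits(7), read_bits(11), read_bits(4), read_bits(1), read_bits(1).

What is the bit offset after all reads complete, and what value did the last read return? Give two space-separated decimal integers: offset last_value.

Answer: 24 0

Derivation:
Read 1: bits[0:7] width=7 -> value=47 (bin 0101111); offset now 7 = byte 0 bit 7; 17 bits remain
Read 2: bits[7:18] width=11 -> value=29 (bin 00000011101); offset now 18 = byte 2 bit 2; 6 bits remain
Read 3: bits[18:22] width=4 -> value=7 (bin 0111); offset now 22 = byte 2 bit 6; 2 bits remain
Read 4: bits[22:23] width=1 -> value=0 (bin 0); offset now 23 = byte 2 bit 7; 1 bits remain
Read 5: bits[23:24] width=1 -> value=0 (bin 0); offset now 24 = byte 3 bit 0; 0 bits remain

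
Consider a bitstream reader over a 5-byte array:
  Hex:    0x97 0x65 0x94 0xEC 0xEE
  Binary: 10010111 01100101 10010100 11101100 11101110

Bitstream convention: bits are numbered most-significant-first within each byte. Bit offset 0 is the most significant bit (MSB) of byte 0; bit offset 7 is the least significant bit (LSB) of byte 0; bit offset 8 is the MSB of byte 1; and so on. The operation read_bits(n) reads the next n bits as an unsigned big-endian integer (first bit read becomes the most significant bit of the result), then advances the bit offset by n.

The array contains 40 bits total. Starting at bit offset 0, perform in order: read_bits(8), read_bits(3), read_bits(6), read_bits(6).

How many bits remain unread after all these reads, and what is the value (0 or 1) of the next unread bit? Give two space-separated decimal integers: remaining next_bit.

Answer: 17 0

Derivation:
Read 1: bits[0:8] width=8 -> value=151 (bin 10010111); offset now 8 = byte 1 bit 0; 32 bits remain
Read 2: bits[8:11] width=3 -> value=3 (bin 011); offset now 11 = byte 1 bit 3; 29 bits remain
Read 3: bits[11:17] width=6 -> value=11 (bin 001011); offset now 17 = byte 2 bit 1; 23 bits remain
Read 4: bits[17:23] width=6 -> value=10 (bin 001010); offset now 23 = byte 2 bit 7; 17 bits remain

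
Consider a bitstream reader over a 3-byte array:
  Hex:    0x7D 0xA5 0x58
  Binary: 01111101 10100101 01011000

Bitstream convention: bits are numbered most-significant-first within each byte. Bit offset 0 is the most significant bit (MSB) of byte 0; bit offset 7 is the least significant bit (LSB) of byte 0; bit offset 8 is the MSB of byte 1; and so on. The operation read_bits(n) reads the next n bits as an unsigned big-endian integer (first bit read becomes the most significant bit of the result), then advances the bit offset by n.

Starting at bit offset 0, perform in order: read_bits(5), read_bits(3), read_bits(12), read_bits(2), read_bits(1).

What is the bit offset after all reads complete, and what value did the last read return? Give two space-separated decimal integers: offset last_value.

Read 1: bits[0:5] width=5 -> value=15 (bin 01111); offset now 5 = byte 0 bit 5; 19 bits remain
Read 2: bits[5:8] width=3 -> value=5 (bin 101); offset now 8 = byte 1 bit 0; 16 bits remain
Read 3: bits[8:20] width=12 -> value=2645 (bin 101001010101); offset now 20 = byte 2 bit 4; 4 bits remain
Read 4: bits[20:22] width=2 -> value=2 (bin 10); offset now 22 = byte 2 bit 6; 2 bits remain
Read 5: bits[22:23] width=1 -> value=0 (bin 0); offset now 23 = byte 2 bit 7; 1 bits remain

Answer: 23 0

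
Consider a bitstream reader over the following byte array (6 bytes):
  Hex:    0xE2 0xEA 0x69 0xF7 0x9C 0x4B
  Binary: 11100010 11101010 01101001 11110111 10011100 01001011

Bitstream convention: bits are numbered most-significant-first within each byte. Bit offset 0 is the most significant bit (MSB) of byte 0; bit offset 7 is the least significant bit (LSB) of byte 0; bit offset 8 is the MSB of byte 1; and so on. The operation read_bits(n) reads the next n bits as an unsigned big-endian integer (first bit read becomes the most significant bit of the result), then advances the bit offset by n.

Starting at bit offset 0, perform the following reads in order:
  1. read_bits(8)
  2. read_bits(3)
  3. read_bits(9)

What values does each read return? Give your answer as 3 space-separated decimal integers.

Answer: 226 7 166

Derivation:
Read 1: bits[0:8] width=8 -> value=226 (bin 11100010); offset now 8 = byte 1 bit 0; 40 bits remain
Read 2: bits[8:11] width=3 -> value=7 (bin 111); offset now 11 = byte 1 bit 3; 37 bits remain
Read 3: bits[11:20] width=9 -> value=166 (bin 010100110); offset now 20 = byte 2 bit 4; 28 bits remain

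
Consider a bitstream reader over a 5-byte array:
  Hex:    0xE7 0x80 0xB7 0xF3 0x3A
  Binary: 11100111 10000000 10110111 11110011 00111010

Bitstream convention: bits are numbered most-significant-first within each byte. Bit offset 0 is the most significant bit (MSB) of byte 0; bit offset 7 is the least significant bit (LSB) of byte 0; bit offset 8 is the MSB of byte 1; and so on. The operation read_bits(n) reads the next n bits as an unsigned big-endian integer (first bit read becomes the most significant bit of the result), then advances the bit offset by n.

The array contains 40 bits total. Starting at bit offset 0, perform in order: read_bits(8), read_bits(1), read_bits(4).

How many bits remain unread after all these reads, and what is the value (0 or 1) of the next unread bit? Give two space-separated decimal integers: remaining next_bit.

Answer: 27 0

Derivation:
Read 1: bits[0:8] width=8 -> value=231 (bin 11100111); offset now 8 = byte 1 bit 0; 32 bits remain
Read 2: bits[8:9] width=1 -> value=1 (bin 1); offset now 9 = byte 1 bit 1; 31 bits remain
Read 3: bits[9:13] width=4 -> value=0 (bin 0000); offset now 13 = byte 1 bit 5; 27 bits remain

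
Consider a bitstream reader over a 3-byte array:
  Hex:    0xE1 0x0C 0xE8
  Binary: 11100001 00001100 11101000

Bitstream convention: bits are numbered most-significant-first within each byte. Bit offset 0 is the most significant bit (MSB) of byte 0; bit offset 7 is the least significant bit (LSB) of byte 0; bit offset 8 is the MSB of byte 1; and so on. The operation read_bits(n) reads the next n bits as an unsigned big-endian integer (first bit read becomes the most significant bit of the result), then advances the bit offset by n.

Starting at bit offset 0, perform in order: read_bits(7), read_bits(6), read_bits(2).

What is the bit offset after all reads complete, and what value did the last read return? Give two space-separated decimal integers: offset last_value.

Read 1: bits[0:7] width=7 -> value=112 (bin 1110000); offset now 7 = byte 0 bit 7; 17 bits remain
Read 2: bits[7:13] width=6 -> value=33 (bin 100001); offset now 13 = byte 1 bit 5; 11 bits remain
Read 3: bits[13:15] width=2 -> value=2 (bin 10); offset now 15 = byte 1 bit 7; 9 bits remain

Answer: 15 2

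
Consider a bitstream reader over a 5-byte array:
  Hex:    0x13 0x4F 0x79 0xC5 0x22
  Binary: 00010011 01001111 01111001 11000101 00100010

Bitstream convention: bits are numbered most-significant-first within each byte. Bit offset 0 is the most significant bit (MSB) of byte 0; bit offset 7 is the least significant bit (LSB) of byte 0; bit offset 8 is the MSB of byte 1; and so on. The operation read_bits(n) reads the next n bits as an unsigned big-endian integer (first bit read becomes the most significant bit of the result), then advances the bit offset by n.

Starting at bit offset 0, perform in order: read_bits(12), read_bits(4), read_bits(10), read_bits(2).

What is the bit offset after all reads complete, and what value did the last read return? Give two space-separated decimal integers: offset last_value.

Answer: 28 0

Derivation:
Read 1: bits[0:12] width=12 -> value=308 (bin 000100110100); offset now 12 = byte 1 bit 4; 28 bits remain
Read 2: bits[12:16] width=4 -> value=15 (bin 1111); offset now 16 = byte 2 bit 0; 24 bits remain
Read 3: bits[16:26] width=10 -> value=487 (bin 0111100111); offset now 26 = byte 3 bit 2; 14 bits remain
Read 4: bits[26:28] width=2 -> value=0 (bin 00); offset now 28 = byte 3 bit 4; 12 bits remain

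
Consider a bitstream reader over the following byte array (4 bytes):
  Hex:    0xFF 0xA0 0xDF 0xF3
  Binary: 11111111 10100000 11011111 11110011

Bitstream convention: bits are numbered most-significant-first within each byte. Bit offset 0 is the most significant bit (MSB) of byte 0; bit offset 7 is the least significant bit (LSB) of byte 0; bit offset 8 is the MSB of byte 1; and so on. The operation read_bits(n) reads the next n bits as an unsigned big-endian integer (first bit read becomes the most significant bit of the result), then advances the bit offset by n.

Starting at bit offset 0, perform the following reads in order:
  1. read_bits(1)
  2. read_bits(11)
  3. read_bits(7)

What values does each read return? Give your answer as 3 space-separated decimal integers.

Read 1: bits[0:1] width=1 -> value=1 (bin 1); offset now 1 = byte 0 bit 1; 31 bits remain
Read 2: bits[1:12] width=11 -> value=2042 (bin 11111111010); offset now 12 = byte 1 bit 4; 20 bits remain
Read 3: bits[12:19] width=7 -> value=6 (bin 0000110); offset now 19 = byte 2 bit 3; 13 bits remain

Answer: 1 2042 6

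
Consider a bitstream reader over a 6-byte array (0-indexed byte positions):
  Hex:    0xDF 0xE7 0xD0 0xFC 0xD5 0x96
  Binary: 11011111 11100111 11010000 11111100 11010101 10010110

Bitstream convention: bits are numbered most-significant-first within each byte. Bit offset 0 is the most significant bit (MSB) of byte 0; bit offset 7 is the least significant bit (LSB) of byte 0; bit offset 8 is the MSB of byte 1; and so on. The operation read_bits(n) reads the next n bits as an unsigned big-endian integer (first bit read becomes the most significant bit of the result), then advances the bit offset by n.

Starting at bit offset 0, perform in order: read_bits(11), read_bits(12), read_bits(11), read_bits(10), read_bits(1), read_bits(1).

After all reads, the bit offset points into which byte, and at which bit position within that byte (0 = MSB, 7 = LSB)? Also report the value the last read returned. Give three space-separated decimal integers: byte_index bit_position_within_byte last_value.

Read 1: bits[0:11] width=11 -> value=1791 (bin 11011111111); offset now 11 = byte 1 bit 3; 37 bits remain
Read 2: bits[11:23] width=12 -> value=1000 (bin 001111101000); offset now 23 = byte 2 bit 7; 25 bits remain
Read 3: bits[23:34] width=11 -> value=1011 (bin 01111110011); offset now 34 = byte 4 bit 2; 14 bits remain
Read 4: bits[34:44] width=10 -> value=345 (bin 0101011001); offset now 44 = byte 5 bit 4; 4 bits remain
Read 5: bits[44:45] width=1 -> value=0 (bin 0); offset now 45 = byte 5 bit 5; 3 bits remain
Read 6: bits[45:46] width=1 -> value=1 (bin 1); offset now 46 = byte 5 bit 6; 2 bits remain

Answer: 5 6 1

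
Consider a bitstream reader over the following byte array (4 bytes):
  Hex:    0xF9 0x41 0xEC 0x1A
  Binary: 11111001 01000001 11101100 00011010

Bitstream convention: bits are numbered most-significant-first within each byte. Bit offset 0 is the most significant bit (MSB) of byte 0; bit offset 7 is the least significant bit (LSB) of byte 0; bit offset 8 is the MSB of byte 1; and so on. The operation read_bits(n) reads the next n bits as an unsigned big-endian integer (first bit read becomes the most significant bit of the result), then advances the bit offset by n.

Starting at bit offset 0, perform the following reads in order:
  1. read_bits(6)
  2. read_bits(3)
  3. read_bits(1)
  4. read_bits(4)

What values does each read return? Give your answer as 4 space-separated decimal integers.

Answer: 62 2 1 0

Derivation:
Read 1: bits[0:6] width=6 -> value=62 (bin 111110); offset now 6 = byte 0 bit 6; 26 bits remain
Read 2: bits[6:9] width=3 -> value=2 (bin 010); offset now 9 = byte 1 bit 1; 23 bits remain
Read 3: bits[9:10] width=1 -> value=1 (bin 1); offset now 10 = byte 1 bit 2; 22 bits remain
Read 4: bits[10:14] width=4 -> value=0 (bin 0000); offset now 14 = byte 1 bit 6; 18 bits remain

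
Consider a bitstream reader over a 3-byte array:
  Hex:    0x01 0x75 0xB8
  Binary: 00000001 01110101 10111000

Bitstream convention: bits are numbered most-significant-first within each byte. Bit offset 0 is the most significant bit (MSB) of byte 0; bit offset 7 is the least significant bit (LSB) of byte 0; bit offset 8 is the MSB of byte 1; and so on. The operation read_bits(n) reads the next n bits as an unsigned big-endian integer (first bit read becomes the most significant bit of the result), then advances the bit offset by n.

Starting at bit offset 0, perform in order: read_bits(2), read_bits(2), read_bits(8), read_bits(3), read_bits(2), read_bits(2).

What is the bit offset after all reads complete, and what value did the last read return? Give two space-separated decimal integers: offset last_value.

Read 1: bits[0:2] width=2 -> value=0 (bin 00); offset now 2 = byte 0 bit 2; 22 bits remain
Read 2: bits[2:4] width=2 -> value=0 (bin 00); offset now 4 = byte 0 bit 4; 20 bits remain
Read 3: bits[4:12] width=8 -> value=23 (bin 00010111); offset now 12 = byte 1 bit 4; 12 bits remain
Read 4: bits[12:15] width=3 -> value=2 (bin 010); offset now 15 = byte 1 bit 7; 9 bits remain
Read 5: bits[15:17] width=2 -> value=3 (bin 11); offset now 17 = byte 2 bit 1; 7 bits remain
Read 6: bits[17:19] width=2 -> value=1 (bin 01); offset now 19 = byte 2 bit 3; 5 bits remain

Answer: 19 1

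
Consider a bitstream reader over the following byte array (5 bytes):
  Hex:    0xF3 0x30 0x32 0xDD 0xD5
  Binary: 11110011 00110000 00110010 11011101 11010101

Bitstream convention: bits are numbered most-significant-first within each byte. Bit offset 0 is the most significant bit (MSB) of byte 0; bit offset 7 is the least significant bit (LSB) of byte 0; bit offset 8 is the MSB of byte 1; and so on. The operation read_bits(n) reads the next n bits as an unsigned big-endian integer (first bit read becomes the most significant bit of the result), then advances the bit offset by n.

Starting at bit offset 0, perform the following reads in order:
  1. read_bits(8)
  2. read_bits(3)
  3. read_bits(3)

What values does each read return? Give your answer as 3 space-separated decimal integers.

Read 1: bits[0:8] width=8 -> value=243 (bin 11110011); offset now 8 = byte 1 bit 0; 32 bits remain
Read 2: bits[8:11] width=3 -> value=1 (bin 001); offset now 11 = byte 1 bit 3; 29 bits remain
Read 3: bits[11:14] width=3 -> value=4 (bin 100); offset now 14 = byte 1 bit 6; 26 bits remain

Answer: 243 1 4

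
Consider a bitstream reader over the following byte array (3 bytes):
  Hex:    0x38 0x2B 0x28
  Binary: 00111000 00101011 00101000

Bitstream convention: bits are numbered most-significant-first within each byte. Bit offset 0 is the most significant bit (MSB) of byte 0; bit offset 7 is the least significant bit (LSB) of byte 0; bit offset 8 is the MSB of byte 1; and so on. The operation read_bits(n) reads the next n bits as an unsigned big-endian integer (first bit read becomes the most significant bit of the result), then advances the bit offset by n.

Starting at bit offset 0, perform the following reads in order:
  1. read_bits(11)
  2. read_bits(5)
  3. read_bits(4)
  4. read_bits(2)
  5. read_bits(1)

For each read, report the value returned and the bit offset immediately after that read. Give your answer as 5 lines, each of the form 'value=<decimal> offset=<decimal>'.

Answer: value=449 offset=11
value=11 offset=16
value=2 offset=20
value=2 offset=22
value=0 offset=23

Derivation:
Read 1: bits[0:11] width=11 -> value=449 (bin 00111000001); offset now 11 = byte 1 bit 3; 13 bits remain
Read 2: bits[11:16] width=5 -> value=11 (bin 01011); offset now 16 = byte 2 bit 0; 8 bits remain
Read 3: bits[16:20] width=4 -> value=2 (bin 0010); offset now 20 = byte 2 bit 4; 4 bits remain
Read 4: bits[20:22] width=2 -> value=2 (bin 10); offset now 22 = byte 2 bit 6; 2 bits remain
Read 5: bits[22:23] width=1 -> value=0 (bin 0); offset now 23 = byte 2 bit 7; 1 bits remain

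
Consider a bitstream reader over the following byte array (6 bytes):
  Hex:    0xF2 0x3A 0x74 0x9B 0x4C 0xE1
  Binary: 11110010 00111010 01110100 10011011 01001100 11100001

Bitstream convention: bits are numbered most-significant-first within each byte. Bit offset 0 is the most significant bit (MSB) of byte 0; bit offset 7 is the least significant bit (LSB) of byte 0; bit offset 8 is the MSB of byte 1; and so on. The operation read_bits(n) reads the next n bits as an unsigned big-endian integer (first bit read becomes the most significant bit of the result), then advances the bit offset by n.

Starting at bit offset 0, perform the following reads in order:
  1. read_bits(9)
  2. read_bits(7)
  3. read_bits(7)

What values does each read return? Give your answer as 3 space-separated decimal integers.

Answer: 484 58 58

Derivation:
Read 1: bits[0:9] width=9 -> value=484 (bin 111100100); offset now 9 = byte 1 bit 1; 39 bits remain
Read 2: bits[9:16] width=7 -> value=58 (bin 0111010); offset now 16 = byte 2 bit 0; 32 bits remain
Read 3: bits[16:23] width=7 -> value=58 (bin 0111010); offset now 23 = byte 2 bit 7; 25 bits remain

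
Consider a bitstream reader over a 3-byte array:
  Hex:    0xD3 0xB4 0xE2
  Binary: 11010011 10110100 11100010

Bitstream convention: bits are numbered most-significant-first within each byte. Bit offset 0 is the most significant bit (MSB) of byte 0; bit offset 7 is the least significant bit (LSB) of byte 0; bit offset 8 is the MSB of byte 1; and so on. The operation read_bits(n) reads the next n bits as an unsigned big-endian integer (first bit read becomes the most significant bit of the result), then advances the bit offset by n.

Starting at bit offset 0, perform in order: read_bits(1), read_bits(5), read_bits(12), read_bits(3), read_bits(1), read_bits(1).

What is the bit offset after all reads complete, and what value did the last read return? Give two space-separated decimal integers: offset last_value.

Answer: 23 1

Derivation:
Read 1: bits[0:1] width=1 -> value=1 (bin 1); offset now 1 = byte 0 bit 1; 23 bits remain
Read 2: bits[1:6] width=5 -> value=20 (bin 10100); offset now 6 = byte 0 bit 6; 18 bits remain
Read 3: bits[6:18] width=12 -> value=3795 (bin 111011010011); offset now 18 = byte 2 bit 2; 6 bits remain
Read 4: bits[18:21] width=3 -> value=4 (bin 100); offset now 21 = byte 2 bit 5; 3 bits remain
Read 5: bits[21:22] width=1 -> value=0 (bin 0); offset now 22 = byte 2 bit 6; 2 bits remain
Read 6: bits[22:23] width=1 -> value=1 (bin 1); offset now 23 = byte 2 bit 7; 1 bits remain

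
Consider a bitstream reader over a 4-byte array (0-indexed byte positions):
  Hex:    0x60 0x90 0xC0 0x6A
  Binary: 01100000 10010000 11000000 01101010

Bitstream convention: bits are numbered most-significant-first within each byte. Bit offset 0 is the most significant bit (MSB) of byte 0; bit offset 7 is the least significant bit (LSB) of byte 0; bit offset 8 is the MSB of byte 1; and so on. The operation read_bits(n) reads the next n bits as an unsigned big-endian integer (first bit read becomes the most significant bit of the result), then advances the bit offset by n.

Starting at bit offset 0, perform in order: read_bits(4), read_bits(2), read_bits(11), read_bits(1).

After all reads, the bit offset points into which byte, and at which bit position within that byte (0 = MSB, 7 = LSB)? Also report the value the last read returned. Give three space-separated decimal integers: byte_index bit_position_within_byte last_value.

Answer: 2 2 1

Derivation:
Read 1: bits[0:4] width=4 -> value=6 (bin 0110); offset now 4 = byte 0 bit 4; 28 bits remain
Read 2: bits[4:6] width=2 -> value=0 (bin 00); offset now 6 = byte 0 bit 6; 26 bits remain
Read 3: bits[6:17] width=11 -> value=289 (bin 00100100001); offset now 17 = byte 2 bit 1; 15 bits remain
Read 4: bits[17:18] width=1 -> value=1 (bin 1); offset now 18 = byte 2 bit 2; 14 bits remain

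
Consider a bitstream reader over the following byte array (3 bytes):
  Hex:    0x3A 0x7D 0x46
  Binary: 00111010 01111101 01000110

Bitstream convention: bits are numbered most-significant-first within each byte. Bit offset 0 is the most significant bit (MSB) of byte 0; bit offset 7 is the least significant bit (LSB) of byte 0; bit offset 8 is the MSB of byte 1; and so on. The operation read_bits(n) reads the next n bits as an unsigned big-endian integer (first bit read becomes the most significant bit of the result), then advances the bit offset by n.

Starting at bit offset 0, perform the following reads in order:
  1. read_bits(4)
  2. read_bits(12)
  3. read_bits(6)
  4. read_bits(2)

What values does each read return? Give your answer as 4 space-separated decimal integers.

Read 1: bits[0:4] width=4 -> value=3 (bin 0011); offset now 4 = byte 0 bit 4; 20 bits remain
Read 2: bits[4:16] width=12 -> value=2685 (bin 101001111101); offset now 16 = byte 2 bit 0; 8 bits remain
Read 3: bits[16:22] width=6 -> value=17 (bin 010001); offset now 22 = byte 2 bit 6; 2 bits remain
Read 4: bits[22:24] width=2 -> value=2 (bin 10); offset now 24 = byte 3 bit 0; 0 bits remain

Answer: 3 2685 17 2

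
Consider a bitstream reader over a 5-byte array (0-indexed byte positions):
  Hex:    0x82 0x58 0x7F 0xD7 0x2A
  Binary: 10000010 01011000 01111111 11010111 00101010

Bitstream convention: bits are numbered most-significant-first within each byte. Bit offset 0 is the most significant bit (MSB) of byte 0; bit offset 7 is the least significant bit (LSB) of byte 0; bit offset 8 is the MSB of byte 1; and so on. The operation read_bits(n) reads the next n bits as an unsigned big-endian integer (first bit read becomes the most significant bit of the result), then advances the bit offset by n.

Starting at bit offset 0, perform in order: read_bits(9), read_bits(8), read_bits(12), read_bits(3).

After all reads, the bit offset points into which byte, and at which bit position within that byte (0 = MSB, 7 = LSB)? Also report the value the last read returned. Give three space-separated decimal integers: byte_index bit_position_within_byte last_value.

Answer: 4 0 7

Derivation:
Read 1: bits[0:9] width=9 -> value=260 (bin 100000100); offset now 9 = byte 1 bit 1; 31 bits remain
Read 2: bits[9:17] width=8 -> value=176 (bin 10110000); offset now 17 = byte 2 bit 1; 23 bits remain
Read 3: bits[17:29] width=12 -> value=4090 (bin 111111111010); offset now 29 = byte 3 bit 5; 11 bits remain
Read 4: bits[29:32] width=3 -> value=7 (bin 111); offset now 32 = byte 4 bit 0; 8 bits remain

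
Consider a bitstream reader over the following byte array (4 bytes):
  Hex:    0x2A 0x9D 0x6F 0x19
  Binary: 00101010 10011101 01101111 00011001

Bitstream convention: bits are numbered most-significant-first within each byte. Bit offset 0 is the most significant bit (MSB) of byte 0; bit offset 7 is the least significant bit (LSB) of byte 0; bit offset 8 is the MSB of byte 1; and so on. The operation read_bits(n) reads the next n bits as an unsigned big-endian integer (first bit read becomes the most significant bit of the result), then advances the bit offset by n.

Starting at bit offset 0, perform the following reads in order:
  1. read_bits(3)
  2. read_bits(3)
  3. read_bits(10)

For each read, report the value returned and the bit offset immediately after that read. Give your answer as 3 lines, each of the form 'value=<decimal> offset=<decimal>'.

Read 1: bits[0:3] width=3 -> value=1 (bin 001); offset now 3 = byte 0 bit 3; 29 bits remain
Read 2: bits[3:6] width=3 -> value=2 (bin 010); offset now 6 = byte 0 bit 6; 26 bits remain
Read 3: bits[6:16] width=10 -> value=669 (bin 1010011101); offset now 16 = byte 2 bit 0; 16 bits remain

Answer: value=1 offset=3
value=2 offset=6
value=669 offset=16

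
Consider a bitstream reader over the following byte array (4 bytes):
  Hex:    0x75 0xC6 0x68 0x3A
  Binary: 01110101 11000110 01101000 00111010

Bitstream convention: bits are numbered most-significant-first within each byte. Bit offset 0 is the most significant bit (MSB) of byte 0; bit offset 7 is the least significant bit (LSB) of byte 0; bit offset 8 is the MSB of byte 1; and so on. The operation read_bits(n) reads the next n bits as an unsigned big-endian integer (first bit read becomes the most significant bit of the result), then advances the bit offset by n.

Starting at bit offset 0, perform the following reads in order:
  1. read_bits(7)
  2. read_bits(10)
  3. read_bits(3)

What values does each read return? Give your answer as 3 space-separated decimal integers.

Answer: 58 908 6

Derivation:
Read 1: bits[0:7] width=7 -> value=58 (bin 0111010); offset now 7 = byte 0 bit 7; 25 bits remain
Read 2: bits[7:17] width=10 -> value=908 (bin 1110001100); offset now 17 = byte 2 bit 1; 15 bits remain
Read 3: bits[17:20] width=3 -> value=6 (bin 110); offset now 20 = byte 2 bit 4; 12 bits remain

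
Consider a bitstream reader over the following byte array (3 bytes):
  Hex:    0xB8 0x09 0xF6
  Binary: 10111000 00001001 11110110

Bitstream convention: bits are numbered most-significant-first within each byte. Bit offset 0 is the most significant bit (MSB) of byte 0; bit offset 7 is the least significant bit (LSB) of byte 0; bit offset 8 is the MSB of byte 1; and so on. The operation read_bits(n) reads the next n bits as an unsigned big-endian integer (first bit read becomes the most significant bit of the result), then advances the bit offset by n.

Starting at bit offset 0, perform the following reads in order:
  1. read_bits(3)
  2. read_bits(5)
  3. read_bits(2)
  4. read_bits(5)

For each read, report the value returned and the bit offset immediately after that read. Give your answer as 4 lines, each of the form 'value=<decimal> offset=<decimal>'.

Read 1: bits[0:3] width=3 -> value=5 (bin 101); offset now 3 = byte 0 bit 3; 21 bits remain
Read 2: bits[3:8] width=5 -> value=24 (bin 11000); offset now 8 = byte 1 bit 0; 16 bits remain
Read 3: bits[8:10] width=2 -> value=0 (bin 00); offset now 10 = byte 1 bit 2; 14 bits remain
Read 4: bits[10:15] width=5 -> value=4 (bin 00100); offset now 15 = byte 1 bit 7; 9 bits remain

Answer: value=5 offset=3
value=24 offset=8
value=0 offset=10
value=4 offset=15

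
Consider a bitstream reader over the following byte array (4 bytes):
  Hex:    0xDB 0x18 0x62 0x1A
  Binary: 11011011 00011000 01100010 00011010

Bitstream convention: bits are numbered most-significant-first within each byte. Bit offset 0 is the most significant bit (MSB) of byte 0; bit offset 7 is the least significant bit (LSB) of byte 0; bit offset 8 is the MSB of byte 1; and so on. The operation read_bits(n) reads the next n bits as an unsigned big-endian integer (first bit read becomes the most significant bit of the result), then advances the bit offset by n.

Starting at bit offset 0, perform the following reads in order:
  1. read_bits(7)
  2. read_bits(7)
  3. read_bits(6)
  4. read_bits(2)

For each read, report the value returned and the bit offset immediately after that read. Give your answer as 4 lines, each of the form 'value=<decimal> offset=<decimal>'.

Read 1: bits[0:7] width=7 -> value=109 (bin 1101101); offset now 7 = byte 0 bit 7; 25 bits remain
Read 2: bits[7:14] width=7 -> value=70 (bin 1000110); offset now 14 = byte 1 bit 6; 18 bits remain
Read 3: bits[14:20] width=6 -> value=6 (bin 000110); offset now 20 = byte 2 bit 4; 12 bits remain
Read 4: bits[20:22] width=2 -> value=0 (bin 00); offset now 22 = byte 2 bit 6; 10 bits remain

Answer: value=109 offset=7
value=70 offset=14
value=6 offset=20
value=0 offset=22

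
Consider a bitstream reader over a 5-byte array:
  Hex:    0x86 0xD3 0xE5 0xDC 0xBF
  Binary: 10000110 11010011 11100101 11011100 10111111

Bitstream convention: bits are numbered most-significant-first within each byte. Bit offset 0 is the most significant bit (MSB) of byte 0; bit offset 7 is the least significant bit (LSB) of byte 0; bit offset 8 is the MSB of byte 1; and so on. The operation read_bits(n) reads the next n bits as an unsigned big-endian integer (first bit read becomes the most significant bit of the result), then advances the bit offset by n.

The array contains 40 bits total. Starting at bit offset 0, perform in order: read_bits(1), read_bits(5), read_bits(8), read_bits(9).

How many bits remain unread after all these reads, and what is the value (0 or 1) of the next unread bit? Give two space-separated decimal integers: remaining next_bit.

Answer: 17 1

Derivation:
Read 1: bits[0:1] width=1 -> value=1 (bin 1); offset now 1 = byte 0 bit 1; 39 bits remain
Read 2: bits[1:6] width=5 -> value=1 (bin 00001); offset now 6 = byte 0 bit 6; 34 bits remain
Read 3: bits[6:14] width=8 -> value=180 (bin 10110100); offset now 14 = byte 1 bit 6; 26 bits remain
Read 4: bits[14:23] width=9 -> value=498 (bin 111110010); offset now 23 = byte 2 bit 7; 17 bits remain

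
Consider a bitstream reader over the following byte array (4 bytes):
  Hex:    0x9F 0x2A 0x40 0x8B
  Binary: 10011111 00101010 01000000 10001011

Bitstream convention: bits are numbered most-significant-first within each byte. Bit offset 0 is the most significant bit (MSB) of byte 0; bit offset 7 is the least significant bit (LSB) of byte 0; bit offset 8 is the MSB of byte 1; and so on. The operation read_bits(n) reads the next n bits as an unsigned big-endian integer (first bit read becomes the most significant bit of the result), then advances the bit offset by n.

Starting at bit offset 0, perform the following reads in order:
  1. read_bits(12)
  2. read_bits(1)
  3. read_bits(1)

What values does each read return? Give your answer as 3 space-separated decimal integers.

Answer: 2546 1 0

Derivation:
Read 1: bits[0:12] width=12 -> value=2546 (bin 100111110010); offset now 12 = byte 1 bit 4; 20 bits remain
Read 2: bits[12:13] width=1 -> value=1 (bin 1); offset now 13 = byte 1 bit 5; 19 bits remain
Read 3: bits[13:14] width=1 -> value=0 (bin 0); offset now 14 = byte 1 bit 6; 18 bits remain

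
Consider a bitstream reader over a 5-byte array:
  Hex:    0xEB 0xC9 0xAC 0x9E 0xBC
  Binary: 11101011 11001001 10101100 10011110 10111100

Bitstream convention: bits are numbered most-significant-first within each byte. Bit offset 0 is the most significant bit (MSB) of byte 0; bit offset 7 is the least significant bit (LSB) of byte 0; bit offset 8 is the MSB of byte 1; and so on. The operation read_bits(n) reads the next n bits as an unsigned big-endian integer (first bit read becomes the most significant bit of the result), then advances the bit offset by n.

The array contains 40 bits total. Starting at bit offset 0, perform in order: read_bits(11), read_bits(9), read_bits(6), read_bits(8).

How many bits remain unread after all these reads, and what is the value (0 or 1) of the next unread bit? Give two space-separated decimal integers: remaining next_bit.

Answer: 6 1

Derivation:
Read 1: bits[0:11] width=11 -> value=1886 (bin 11101011110); offset now 11 = byte 1 bit 3; 29 bits remain
Read 2: bits[11:20] width=9 -> value=154 (bin 010011010); offset now 20 = byte 2 bit 4; 20 bits remain
Read 3: bits[20:26] width=6 -> value=50 (bin 110010); offset now 26 = byte 3 bit 2; 14 bits remain
Read 4: bits[26:34] width=8 -> value=122 (bin 01111010); offset now 34 = byte 4 bit 2; 6 bits remain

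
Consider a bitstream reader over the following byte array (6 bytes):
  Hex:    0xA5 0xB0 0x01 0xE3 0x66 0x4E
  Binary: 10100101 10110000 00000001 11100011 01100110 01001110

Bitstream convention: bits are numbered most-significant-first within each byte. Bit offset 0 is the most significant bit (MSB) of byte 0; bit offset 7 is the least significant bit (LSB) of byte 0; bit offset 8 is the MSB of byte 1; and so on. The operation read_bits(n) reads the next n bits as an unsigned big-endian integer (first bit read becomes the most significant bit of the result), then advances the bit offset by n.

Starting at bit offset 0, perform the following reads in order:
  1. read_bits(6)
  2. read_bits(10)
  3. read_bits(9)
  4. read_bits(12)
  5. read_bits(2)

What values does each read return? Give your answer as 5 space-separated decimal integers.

Answer: 41 432 3 3180 3

Derivation:
Read 1: bits[0:6] width=6 -> value=41 (bin 101001); offset now 6 = byte 0 bit 6; 42 bits remain
Read 2: bits[6:16] width=10 -> value=432 (bin 0110110000); offset now 16 = byte 2 bit 0; 32 bits remain
Read 3: bits[16:25] width=9 -> value=3 (bin 000000011); offset now 25 = byte 3 bit 1; 23 bits remain
Read 4: bits[25:37] width=12 -> value=3180 (bin 110001101100); offset now 37 = byte 4 bit 5; 11 bits remain
Read 5: bits[37:39] width=2 -> value=3 (bin 11); offset now 39 = byte 4 bit 7; 9 bits remain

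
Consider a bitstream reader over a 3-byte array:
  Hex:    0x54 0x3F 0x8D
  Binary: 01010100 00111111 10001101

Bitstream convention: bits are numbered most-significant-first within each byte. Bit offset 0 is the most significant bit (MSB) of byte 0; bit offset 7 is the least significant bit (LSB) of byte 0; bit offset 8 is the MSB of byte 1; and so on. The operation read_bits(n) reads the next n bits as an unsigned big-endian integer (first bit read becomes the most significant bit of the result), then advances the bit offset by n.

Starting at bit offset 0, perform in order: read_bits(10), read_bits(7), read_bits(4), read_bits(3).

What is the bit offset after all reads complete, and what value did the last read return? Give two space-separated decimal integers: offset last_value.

Read 1: bits[0:10] width=10 -> value=336 (bin 0101010000); offset now 10 = byte 1 bit 2; 14 bits remain
Read 2: bits[10:17] width=7 -> value=127 (bin 1111111); offset now 17 = byte 2 bit 1; 7 bits remain
Read 3: bits[17:21] width=4 -> value=1 (bin 0001); offset now 21 = byte 2 bit 5; 3 bits remain
Read 4: bits[21:24] width=3 -> value=5 (bin 101); offset now 24 = byte 3 bit 0; 0 bits remain

Answer: 24 5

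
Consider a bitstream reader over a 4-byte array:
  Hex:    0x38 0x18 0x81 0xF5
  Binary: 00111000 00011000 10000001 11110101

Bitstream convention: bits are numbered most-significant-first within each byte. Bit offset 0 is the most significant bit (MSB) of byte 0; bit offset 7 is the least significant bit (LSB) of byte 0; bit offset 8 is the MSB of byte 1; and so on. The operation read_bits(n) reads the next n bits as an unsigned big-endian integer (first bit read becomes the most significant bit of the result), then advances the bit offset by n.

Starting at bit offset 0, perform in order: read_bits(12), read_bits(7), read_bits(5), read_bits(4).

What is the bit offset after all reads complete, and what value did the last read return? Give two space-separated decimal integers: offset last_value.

Answer: 28 15

Derivation:
Read 1: bits[0:12] width=12 -> value=897 (bin 001110000001); offset now 12 = byte 1 bit 4; 20 bits remain
Read 2: bits[12:19] width=7 -> value=68 (bin 1000100); offset now 19 = byte 2 bit 3; 13 bits remain
Read 3: bits[19:24] width=5 -> value=1 (bin 00001); offset now 24 = byte 3 bit 0; 8 bits remain
Read 4: bits[24:28] width=4 -> value=15 (bin 1111); offset now 28 = byte 3 bit 4; 4 bits remain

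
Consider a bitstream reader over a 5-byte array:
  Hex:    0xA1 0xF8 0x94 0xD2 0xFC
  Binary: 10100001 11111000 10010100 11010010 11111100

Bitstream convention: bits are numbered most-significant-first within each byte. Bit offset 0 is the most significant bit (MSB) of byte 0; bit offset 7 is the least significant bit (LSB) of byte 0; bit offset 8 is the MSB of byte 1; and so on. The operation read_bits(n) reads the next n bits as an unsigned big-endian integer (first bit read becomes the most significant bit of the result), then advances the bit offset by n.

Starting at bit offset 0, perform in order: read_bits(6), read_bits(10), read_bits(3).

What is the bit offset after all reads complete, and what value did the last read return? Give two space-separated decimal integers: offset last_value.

Answer: 19 4

Derivation:
Read 1: bits[0:6] width=6 -> value=40 (bin 101000); offset now 6 = byte 0 bit 6; 34 bits remain
Read 2: bits[6:16] width=10 -> value=504 (bin 0111111000); offset now 16 = byte 2 bit 0; 24 bits remain
Read 3: bits[16:19] width=3 -> value=4 (bin 100); offset now 19 = byte 2 bit 3; 21 bits remain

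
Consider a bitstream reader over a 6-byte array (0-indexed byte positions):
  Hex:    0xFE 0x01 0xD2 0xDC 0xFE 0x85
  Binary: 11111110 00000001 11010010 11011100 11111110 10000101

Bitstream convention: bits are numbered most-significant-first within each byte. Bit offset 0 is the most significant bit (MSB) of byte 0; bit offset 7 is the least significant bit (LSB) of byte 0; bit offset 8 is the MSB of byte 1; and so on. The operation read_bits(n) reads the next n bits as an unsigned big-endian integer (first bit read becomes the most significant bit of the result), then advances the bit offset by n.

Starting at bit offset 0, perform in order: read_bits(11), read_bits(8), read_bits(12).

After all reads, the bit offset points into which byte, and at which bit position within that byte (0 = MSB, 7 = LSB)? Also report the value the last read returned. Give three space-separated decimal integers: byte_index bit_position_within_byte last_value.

Answer: 3 7 2414

Derivation:
Read 1: bits[0:11] width=11 -> value=2032 (bin 11111110000); offset now 11 = byte 1 bit 3; 37 bits remain
Read 2: bits[11:19] width=8 -> value=14 (bin 00001110); offset now 19 = byte 2 bit 3; 29 bits remain
Read 3: bits[19:31] width=12 -> value=2414 (bin 100101101110); offset now 31 = byte 3 bit 7; 17 bits remain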